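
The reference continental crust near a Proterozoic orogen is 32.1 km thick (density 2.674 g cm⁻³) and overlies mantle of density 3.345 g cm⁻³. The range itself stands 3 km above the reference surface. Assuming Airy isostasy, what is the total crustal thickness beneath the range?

47.1 km

Root depth r = h ρ_c / (ρ_m − ρ_c) = 3 km × 2.674 / 0.671 = 11.96 km.
Total thickness = T + h + r = 32.1 km + 3 km + 11.96 km = 47.1 km.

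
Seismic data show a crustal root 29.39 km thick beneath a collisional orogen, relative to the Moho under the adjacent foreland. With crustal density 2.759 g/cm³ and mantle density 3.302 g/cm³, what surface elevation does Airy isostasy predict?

Equating mass per unit area of the two columns: ρ_c h = (ρ_m − ρ_c) r.
h = r (ρ_m − ρ_c) / ρ_c = 29.39 km × (3.302 − 2.759) / 2.759 = 5.78 km.

5.78 km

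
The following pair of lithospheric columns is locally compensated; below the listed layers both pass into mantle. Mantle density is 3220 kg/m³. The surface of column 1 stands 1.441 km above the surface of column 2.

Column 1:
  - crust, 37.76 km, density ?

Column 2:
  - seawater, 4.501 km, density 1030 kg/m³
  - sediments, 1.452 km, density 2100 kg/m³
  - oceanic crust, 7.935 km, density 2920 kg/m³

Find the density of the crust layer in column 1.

2730 kg/m³

Take the compensation level at the base of the deeper column (depth z_c below the surface of column 1) and equate Σ ρ_i t_i down to z_c; mantle fills any gap and the z_c terms cancel.
Column 1: 37.76×ρ + (z_c − 37.76)×3220
Column 2: 1.441×0 + 4.501×1030 + 1.452×2100 + 7.935×2920 + (z_c − 1.441 − 13.888)×3220
The z_c×3220 term appears on both sides and cancels. Collect the known terms of each column as K = Σ(ρt)_known − 3220 × (depth of known layers): K_1 = 0 − 3220×37.76 = −121587.2; K_2 = 30855.43 − 3220×(1.441 + 13.888) = −18503.95.
Balance: K_1 + 37.76×ρ = K_2, so ρ = (K_2 − K_1)/37.76 = 103083/37.76 = 2730 kg/m³.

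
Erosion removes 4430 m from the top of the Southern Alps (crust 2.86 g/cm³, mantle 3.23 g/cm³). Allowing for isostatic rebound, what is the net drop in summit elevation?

507 m

Rebound u = e ρ_c/ρ_m = 4430 m × 2.86/3.23 = 3923 m.
Net surface drop = e − u = 4430 m − 3923 m = e (ρ_m − ρ_c)/ρ_m = 507 m.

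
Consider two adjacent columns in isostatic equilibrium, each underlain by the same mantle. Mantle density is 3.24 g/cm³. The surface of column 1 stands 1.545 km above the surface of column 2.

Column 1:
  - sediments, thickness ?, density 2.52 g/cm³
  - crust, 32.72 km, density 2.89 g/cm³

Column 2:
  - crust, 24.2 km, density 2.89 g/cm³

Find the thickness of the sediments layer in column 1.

Take the compensation level at the base of the deeper column (depth z_c below the surface of column 1) and equate Σ ρ_i t_i down to z_c; mantle fills any gap and the z_c terms cancel.
Column 1: x×2.52 + 32.72×2.89 + (z_c − 32.72 − x)×3.24
Column 2: 1.545×0 + 24.2×2.89 + (z_c − 1.545 − 24.2)×3.24
The z_c×3.24 term appears on both sides and cancels. Collect the known terms of each column as K = Σ(ρt)_known − 3.24 × (depth of known layers): K_1 = 94.5608 − 3.24×32.72 = −11.452; K_2 = 69.938 − 3.24×(1.545 + 24.2) = −13.4758.
Balance: K_1 − x×(3.24 − 2.52) = K_2, so x = (K_1 − K_2)/(3.24 − 2.52) = 2.0238/0.72 = 2.81 km.

2.81 km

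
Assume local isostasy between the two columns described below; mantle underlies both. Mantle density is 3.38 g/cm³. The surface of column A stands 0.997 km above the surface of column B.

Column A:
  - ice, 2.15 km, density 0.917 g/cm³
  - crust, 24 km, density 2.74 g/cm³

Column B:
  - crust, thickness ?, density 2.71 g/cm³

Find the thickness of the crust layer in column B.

Take the compensation level at the base of the deeper column (depth z_c below the surface of column A) and equate Σ ρ_i t_i down to z_c; mantle fills any gap and the z_c terms cancel.
Column A: 2.15×0.917 + 24×2.74 + (z_c − 26.15)×3.38
Column B: 0.997×0 + x×2.71 + (z_c − 0.997 − 0 − x)×3.38
The z_c×3.38 term appears on both sides and cancels. Collect the known terms of each column as K = Σ(ρt)_known − 3.38 × (depth of known layers): K_A = 67.73155 − 3.38×26.15 = −20.65545; K_B = 0 − 3.38×(0.997 + 0) = −3.36986.
Balance: K_A = K_B − x×(3.38 − 2.71), so x = (K_B − K_A)/(3.38 − 2.71) = 17.2856/0.67 = 25.8 km.

25.8 km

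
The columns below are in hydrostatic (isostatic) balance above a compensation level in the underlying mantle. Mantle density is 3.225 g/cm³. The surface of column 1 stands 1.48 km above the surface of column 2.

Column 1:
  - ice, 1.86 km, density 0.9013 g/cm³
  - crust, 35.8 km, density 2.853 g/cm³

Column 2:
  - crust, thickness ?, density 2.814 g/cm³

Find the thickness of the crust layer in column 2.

Take the compensation level at the base of the deeper column (depth z_c below the surface of column 1) and equate Σ ρ_i t_i down to z_c; mantle fills any gap and the z_c terms cancel.
Column 1: 1.86×0.9013 + 35.8×2.853 + (z_c − 37.66)×3.225
Column 2: 1.48×0 + x×2.814 + (z_c − 1.48 − 0 − x)×3.225
The z_c×3.225 term appears on both sides and cancels. Collect the known terms of each column as K = Σ(ρt)_known − 3.225 × (depth of known layers): K_1 = 103.813818 − 3.225×37.66 = −17.639682; K_2 = 0 − 3.225×(1.48 + 0) = −4.773.
Balance: K_1 = K_2 − x×(3.225 − 2.814), so x = (K_2 − K_1)/(3.225 − 2.814) = 12.8667/0.411 = 31.3 km.

31.3 km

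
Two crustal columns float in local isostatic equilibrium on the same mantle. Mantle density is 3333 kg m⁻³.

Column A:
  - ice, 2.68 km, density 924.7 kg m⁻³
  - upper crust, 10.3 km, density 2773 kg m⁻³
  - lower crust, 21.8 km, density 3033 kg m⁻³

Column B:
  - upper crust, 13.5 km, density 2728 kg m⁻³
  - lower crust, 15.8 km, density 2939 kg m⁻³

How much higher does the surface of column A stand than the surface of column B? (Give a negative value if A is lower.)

1.31 km

For any compensation level in the mantle, the mantle terms cancel and isostasy reduces to e = (Σt_A − Σt_B) − (Σ(ρt)_A − Σ(ρt)_B) / ρ_m.
Σt_A = 34.78 km; Σt_B = 29.3 km; Σ(ρt)_A = 97159.496; Σ(ρt)_B = 83264.2 (in km·kg m⁻³).
e = (34.78 − 29.3) − (97159.496 − 83264.2) / 3333 = 1.31 km.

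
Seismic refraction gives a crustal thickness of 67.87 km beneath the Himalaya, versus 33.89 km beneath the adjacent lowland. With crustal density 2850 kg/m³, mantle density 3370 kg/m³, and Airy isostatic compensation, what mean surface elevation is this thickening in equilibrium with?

Excess crust Δ = 67.87 km − 33.89 km = 33.98 km, split between elevation h and root r with h + r = Δ.
Airy balance ρ_c h = (ρ_m − ρ_c) r gives r = h ρ_c/(ρ_m − ρ_c), so h (1 + ρ_c/(ρ_m − ρ_c)) = Δ, i.e. h = Δ (ρ_m − ρ_c)/ρ_m.
h = 33.98 km × 520/3370 = 5.24 km.

5.24 km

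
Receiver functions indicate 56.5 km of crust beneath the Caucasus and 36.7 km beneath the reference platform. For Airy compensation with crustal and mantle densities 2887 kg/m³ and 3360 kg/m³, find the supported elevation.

2.79 km

Excess crust Δ = 56.5 km − 36.7 km = 19.8 km, split between elevation h and root r with h + r = Δ.
Airy balance ρ_c h = (ρ_m − ρ_c) r gives r = h ρ_c/(ρ_m − ρ_c), so h (1 + ρ_c/(ρ_m − ρ_c)) = Δ, i.e. h = Δ (ρ_m − ρ_c)/ρ_m.
h = 19.8 km × 473/3360 = 2.79 km.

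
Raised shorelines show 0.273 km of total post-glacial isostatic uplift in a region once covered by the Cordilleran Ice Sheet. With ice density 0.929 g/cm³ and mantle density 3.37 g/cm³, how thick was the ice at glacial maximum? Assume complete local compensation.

0.99 km

u = t ρ_ice/ρ_m → t = u ρ_m/ρ_ice = 0.273 km × 3.37/0.929 = 0.99 km.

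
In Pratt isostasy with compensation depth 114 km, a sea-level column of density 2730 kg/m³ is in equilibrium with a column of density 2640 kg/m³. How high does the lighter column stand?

3.89 km

ρ_ref D = ρ (D + h) → h = D (ρ_ref − ρ)/ρ.
h = 114 km × (2730 − 2640)/2640 = 3.89 km.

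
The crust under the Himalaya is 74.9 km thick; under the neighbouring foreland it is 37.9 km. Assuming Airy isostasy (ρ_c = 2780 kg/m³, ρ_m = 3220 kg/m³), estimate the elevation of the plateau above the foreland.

Excess crust Δ = 74.9 km − 37.9 km = 37 km, split between elevation h and root r with h + r = Δ.
Airy balance ρ_c h = (ρ_m − ρ_c) r gives r = h ρ_c/(ρ_m − ρ_c), so h (1 + ρ_c/(ρ_m − ρ_c)) = Δ, i.e. h = Δ (ρ_m − ρ_c)/ρ_m.
h = 37 km × 440/3220 = 5.06 km.

5.06 km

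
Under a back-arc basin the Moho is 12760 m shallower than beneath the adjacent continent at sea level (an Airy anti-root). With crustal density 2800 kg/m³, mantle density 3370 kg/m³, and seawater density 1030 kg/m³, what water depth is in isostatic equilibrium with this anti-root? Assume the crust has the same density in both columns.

4110 m

Replacing a thickness d of crust by seawater at the top must be balanced by replacing crust with mantle at the base: d (ρ_c − ρ_w) = a (ρ_m − ρ_c).
d = a (ρ_m − ρ_c)/(ρ_c − ρ_w) = 12760 m × 570/1770 = 4110 m.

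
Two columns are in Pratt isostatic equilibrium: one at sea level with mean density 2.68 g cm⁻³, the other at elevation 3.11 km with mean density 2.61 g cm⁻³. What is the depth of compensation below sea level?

ρ_ref D = ρ (D + h) → D (ρ_ref − ρ) = ρ h.
D = ρ h/(ρ_ref − ρ) = 2.61 × 3.11 km/(2.68 − 2.61) = 116 km.

116 km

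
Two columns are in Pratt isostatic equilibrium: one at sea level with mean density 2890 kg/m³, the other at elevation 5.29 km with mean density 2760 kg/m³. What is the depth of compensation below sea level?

112 km

ρ_ref D = ρ (D + h) → D (ρ_ref − ρ) = ρ h.
D = ρ h/(ρ_ref − ρ) = 2760 × 5.29 km/(2890 − 2760) = 112 km.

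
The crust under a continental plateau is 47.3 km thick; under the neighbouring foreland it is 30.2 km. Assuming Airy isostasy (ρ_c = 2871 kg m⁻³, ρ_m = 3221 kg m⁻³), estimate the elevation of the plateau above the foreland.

1.86 km

Excess crust Δ = 47.3 km − 30.2 km = 17.1 km, split between elevation h and root r with h + r = Δ.
Airy balance ρ_c h = (ρ_m − ρ_c) r gives r = h ρ_c/(ρ_m − ρ_c), so h (1 + ρ_c/(ρ_m − ρ_c)) = Δ, i.e. h = Δ (ρ_m − ρ_c)/ρ_m.
h = 17.1 km × 350/3221 = 1.86 km.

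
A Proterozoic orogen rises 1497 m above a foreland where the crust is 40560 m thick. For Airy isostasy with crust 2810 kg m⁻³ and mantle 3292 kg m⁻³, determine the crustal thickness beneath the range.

50800 m

Root depth r = h ρ_c / (ρ_m − ρ_c) = 1497 m × 2810 / 482 = 8727 m.
Total thickness = T + h + r = 40560 m + 1497 m + 8727 m = 50800 m.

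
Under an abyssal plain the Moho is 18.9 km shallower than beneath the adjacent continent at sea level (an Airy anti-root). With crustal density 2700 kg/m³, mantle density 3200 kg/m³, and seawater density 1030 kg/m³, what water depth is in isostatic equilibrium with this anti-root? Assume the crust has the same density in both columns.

Replacing a thickness d of crust by seawater at the top must be balanced by replacing crust with mantle at the base: d (ρ_c − ρ_w) = a (ρ_m − ρ_c).
d = a (ρ_m − ρ_c)/(ρ_c − ρ_w) = 18.9 km × 500/1670 = 5.66 km.

5.66 km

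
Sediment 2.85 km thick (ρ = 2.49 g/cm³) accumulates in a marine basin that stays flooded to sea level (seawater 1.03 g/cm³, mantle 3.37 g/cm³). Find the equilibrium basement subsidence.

Submarine loading: the sediment displaces seawater, and the subsidence is in turn flooded, so s (ρ_m − ρ_w) = t (ρ_sed − ρ_w).
s = 2.85 km × (2.49 − 1.03) / (3.37 − 1.03) = 1.78 km.

1.78 km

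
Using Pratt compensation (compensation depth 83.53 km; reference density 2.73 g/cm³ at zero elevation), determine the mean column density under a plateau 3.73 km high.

Pratt balance: ρ_ref D = ρ (D + h).
ρ = ρ_ref D/(D + h) = 2.73 × 83.53 km/(83.53 km + 3.73 km) = 2.61 g/cm³.

2.61 g/cm³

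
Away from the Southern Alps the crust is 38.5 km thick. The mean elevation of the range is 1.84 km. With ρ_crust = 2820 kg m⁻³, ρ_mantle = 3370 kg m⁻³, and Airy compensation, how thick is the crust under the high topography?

Root depth r = h ρ_c / (ρ_m − ρ_c) = 1.84 km × 2820 / 550 = 9.434 km.
Total thickness = T + h + r = 38.5 km + 1.84 km + 9.434 km = 49.8 km.

49.8 km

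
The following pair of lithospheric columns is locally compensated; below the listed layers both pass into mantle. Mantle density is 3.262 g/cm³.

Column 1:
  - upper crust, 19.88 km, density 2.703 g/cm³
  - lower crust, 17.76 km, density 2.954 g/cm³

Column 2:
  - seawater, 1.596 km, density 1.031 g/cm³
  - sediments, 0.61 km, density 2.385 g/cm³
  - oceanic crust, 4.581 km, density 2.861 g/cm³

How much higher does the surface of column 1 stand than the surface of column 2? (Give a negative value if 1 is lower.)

For any compensation level in the mantle, the mantle terms cancel and isostasy reduces to e = (Σt_1 − Σt_2) − (Σ(ρt)_1 − Σ(ρt)_2) / ρ_m.
Σt_1 = 37.64 km; Σt_2 = 6.787 km; Σ(ρt)_1 = 106.19868; Σ(ρt)_2 = 16.206567 (in km·g/cm³).
e = (37.64 − 6.787) − (106.19868 − 16.206567) / 3.262 = 3.26 km.

3.26 km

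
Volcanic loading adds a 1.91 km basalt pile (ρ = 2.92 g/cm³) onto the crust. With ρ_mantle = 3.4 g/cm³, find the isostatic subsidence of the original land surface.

Subaerial loading: s = t ρ_load / ρ_m.
s = 1.91 km × 2.92/3.4 = 1.64 km.

1.64 km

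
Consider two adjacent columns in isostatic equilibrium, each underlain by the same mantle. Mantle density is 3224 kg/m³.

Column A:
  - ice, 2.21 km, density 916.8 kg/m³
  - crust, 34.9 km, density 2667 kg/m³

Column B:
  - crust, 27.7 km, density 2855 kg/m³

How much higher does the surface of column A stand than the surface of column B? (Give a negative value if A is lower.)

For any compensation level in the mantle, the mantle terms cancel and isostasy reduces to e = (Σt_A − Σt_B) − (Σ(ρt)_A − Σ(ρt)_B) / ρ_m.
Σt_A = 37.11 km; Σt_B = 27.7 km; Σ(ρt)_A = 95104.428; Σ(ρt)_B = 79083.5 (in km·kg/m³).
e = (37.11 − 27.7) − (95104.428 − 79083.5) / 3224 = 4.44 km.

4.44 km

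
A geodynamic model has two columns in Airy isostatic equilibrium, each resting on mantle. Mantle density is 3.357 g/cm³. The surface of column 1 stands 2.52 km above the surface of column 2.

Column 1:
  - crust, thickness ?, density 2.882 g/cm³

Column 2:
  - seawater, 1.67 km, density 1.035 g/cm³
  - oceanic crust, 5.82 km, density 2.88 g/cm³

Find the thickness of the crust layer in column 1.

31.8 km

Take the compensation level at the base of the deeper column (depth z_c below the surface of column 1) and equate Σ ρ_i t_i down to z_c; mantle fills any gap and the z_c terms cancel.
Column 1: x×2.882 + (z_c − 0 − x)×3.357
Column 2: 2.52×0 + 1.67×1.035 + 5.82×2.88 + (z_c − 2.52 − 7.49)×3.357
The z_c×3.357 term appears on both sides and cancels. Collect the known terms of each column as K = Σ(ρt)_known − 3.357 × (depth of known layers): K_1 = 0 − 3.357×0 = 0; K_2 = 18.49005 − 3.357×(2.52 + 7.49) = −15.11352.
Balance: K_1 − x×(3.357 − 2.882) = K_2, so x = (K_1 − K_2)/(3.357 − 2.882) = 15.1135/0.475 = 31.8 km.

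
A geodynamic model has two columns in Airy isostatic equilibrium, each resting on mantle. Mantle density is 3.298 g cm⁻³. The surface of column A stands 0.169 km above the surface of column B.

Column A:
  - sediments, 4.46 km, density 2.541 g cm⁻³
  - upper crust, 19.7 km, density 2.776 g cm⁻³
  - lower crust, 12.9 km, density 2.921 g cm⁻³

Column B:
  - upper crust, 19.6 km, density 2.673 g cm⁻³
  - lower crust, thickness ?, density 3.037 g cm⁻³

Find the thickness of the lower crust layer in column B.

21.9 km

Take the compensation level at the base of the deeper column (depth z_c below the surface of column A) and equate Σ ρ_i t_i down to z_c; mantle fills any gap and the z_c terms cancel.
Column A: 4.46×2.541 + 19.7×2.776 + 12.9×2.921 + (z_c − 37.06)×3.298
Column B: 0.169×0 + 19.6×2.673 + x×3.037 + (z_c − 0.169 − 19.6 − x)×3.298
The z_c×3.298 term appears on both sides and cancels. Collect the known terms of each column as K = Σ(ρt)_known − 3.298 × (depth of known layers): K_A = 103.70096 − 3.298×37.06 = −18.52292; K_B = 52.3908 − 3.298×(0.169 + 19.6) = −12.807362.
Balance: K_A = K_B − x×(3.298 − 3.037), so x = (K_B − K_A)/(3.298 − 3.037) = 5.71556/0.261 = 21.9 km.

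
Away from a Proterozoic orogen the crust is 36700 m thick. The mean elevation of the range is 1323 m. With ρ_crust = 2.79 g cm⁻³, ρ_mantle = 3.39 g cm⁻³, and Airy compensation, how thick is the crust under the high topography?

44200 m

Root depth r = h ρ_c / (ρ_m − ρ_c) = 1323 m × 2.79 / 0.6 = 6152 m.
Total thickness = T + h + r = 36700 m + 1323 m + 6152 m = 44200 m.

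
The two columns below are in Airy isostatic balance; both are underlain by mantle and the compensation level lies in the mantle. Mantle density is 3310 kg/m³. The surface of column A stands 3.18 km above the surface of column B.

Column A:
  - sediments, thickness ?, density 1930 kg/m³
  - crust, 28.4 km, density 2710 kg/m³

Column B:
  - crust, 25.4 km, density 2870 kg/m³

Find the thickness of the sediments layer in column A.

Take the compensation level at the base of the deeper column (depth z_c below the surface of column A) and equate Σ ρ_i t_i down to z_c; mantle fills any gap and the z_c terms cancel.
Column A: x×1930 + 28.4×2710 + (z_c − 28.4 − x)×3310
Column B: 3.18×0 + 25.4×2870 + (z_c − 3.18 − 25.4)×3310
The z_c×3310 term appears on both sides and cancels. Collect the known terms of each column as K = Σ(ρt)_known − 3310 × (depth of known layers): K_A = 76964 − 3310×28.4 = −17040; K_B = 72898 − 3310×(3.18 + 25.4) = −21701.8.
Balance: K_A − x×(3310 − 1930) = K_B, so x = (K_A − K_B)/(3310 − 1930) = 4661.8/1380 = 3.38 km.

3.38 km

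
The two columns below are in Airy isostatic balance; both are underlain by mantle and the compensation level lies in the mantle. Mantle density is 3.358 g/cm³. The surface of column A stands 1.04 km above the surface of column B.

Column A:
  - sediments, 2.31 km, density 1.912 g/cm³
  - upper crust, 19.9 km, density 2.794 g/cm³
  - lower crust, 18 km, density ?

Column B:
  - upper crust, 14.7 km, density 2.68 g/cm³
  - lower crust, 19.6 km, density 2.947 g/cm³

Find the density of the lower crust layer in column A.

2.97 g/cm³

Take the compensation level at the base of the deeper column (depth z_c below the surface of column A) and equate Σ ρ_i t_i down to z_c; mantle fills any gap and the z_c terms cancel.
Column A: 2.31×1.912 + 19.9×2.794 + 18×ρ + (z_c − 40.21)×3.358
Column B: 1.04×0 + 14.7×2.68 + 19.6×2.947 + (z_c − 1.04 − 34.3)×3.358
The z_c×3.358 term appears on both sides and cancels. Collect the known terms of each column as K = Σ(ρt)_known − 3.358 × (depth of known layers): K_A = 60.01732 − 3.358×40.21 = −75.00786; K_B = 97.1572 − 3.358×(1.04 + 34.3) = −21.51452.
Balance: K_A + 18×ρ = K_B, so ρ = (K_B − K_A)/18 = 53.4933/18 = 2.97 g/cm³.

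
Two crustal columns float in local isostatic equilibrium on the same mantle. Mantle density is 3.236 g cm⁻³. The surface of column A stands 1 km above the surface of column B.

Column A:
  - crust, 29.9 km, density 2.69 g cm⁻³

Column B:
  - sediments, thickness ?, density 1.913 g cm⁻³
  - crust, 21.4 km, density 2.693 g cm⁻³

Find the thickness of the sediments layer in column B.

1.11 km

Take the compensation level at the base of the deeper column (depth z_c below the surface of column A) and equate Σ ρ_i t_i down to z_c; mantle fills any gap and the z_c terms cancel.
Column A: 29.9×2.69 + (z_c − 29.9)×3.236
Column B: 1×0 + x×1.913 + 21.4×2.693 + (z_c − 1 − 21.4 − x)×3.236
The z_c×3.236 term appears on both sides and cancels. Collect the known terms of each column as K = Σ(ρt)_known − 3.236 × (depth of known layers): K_A = 80.431 − 3.236×29.9 = −16.3254; K_B = 57.6302 − 3.236×(1 + 21.4) = −14.8562.
Balance: K_A = K_B − x×(3.236 − 1.913), so x = (K_B − K_A)/(3.236 − 1.913) = 1.4692/1.323 = 1.11 km.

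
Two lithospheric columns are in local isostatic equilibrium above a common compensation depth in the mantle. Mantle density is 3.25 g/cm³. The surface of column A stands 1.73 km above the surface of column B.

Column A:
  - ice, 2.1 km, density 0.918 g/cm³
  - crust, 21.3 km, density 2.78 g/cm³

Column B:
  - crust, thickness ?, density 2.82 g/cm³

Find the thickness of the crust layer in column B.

21.6 km

Take the compensation level at the base of the deeper column (depth z_c below the surface of column A) and equate Σ ρ_i t_i down to z_c; mantle fills any gap and the z_c terms cancel.
Column A: 2.1×0.918 + 21.3×2.78 + (z_c − 23.4)×3.25
Column B: 1.73×0 + x×2.82 + (z_c − 1.73 − 0 − x)×3.25
The z_c×3.25 term appears on both sides and cancels. Collect the known terms of each column as K = Σ(ρt)_known − 3.25 × (depth of known layers): K_A = 61.1418 − 3.25×23.4 = −14.9082; K_B = 0 − 3.25×(1.73 + 0) = −5.6225.
Balance: K_A = K_B − x×(3.25 − 2.82), so x = (K_B − K_A)/(3.25 − 2.82) = 9.2857/0.43 = 21.6 km.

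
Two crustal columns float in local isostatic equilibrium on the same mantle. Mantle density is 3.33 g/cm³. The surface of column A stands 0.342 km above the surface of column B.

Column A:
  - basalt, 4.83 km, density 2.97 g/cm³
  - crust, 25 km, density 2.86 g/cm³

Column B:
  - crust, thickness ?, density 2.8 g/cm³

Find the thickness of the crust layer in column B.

23.3 km

Take the compensation level at the base of the deeper column (depth z_c below the surface of column A) and equate Σ ρ_i t_i down to z_c; mantle fills any gap and the z_c terms cancel.
Column A: 4.83×2.97 + 25×2.86 + (z_c − 29.83)×3.33
Column B: 0.342×0 + x×2.8 + (z_c − 0.342 − 0 − x)×3.33
The z_c×3.33 term appears on both sides and cancels. Collect the known terms of each column as K = Σ(ρt)_known − 3.33 × (depth of known layers): K_A = 85.8451 − 3.33×29.83 = −13.4888; K_B = 0 − 3.33×(0.342 + 0) = −1.13886.
Balance: K_A = K_B − x×(3.33 − 2.8), so x = (K_B − K_A)/(3.33 − 2.8) = 12.3499/0.53 = 23.3 km.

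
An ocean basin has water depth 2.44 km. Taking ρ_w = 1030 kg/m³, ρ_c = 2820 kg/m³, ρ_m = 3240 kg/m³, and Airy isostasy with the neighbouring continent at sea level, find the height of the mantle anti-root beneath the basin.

10.4 km

For local isostatic compensation: replacing crust with seawater at the top is compensated by replacing crust with mantle at the base: d (ρ_c − ρ_w) = a (ρ_m − ρ_c).
a = d (ρ_c − ρ_w)/(ρ_m − ρ_c) = 2.44 km × 1790/420 = 10.4 km.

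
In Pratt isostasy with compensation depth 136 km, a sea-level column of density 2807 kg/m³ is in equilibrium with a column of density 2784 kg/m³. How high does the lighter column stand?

1.12 km

ρ_ref D = ρ (D + h) → h = D (ρ_ref − ρ)/ρ.
h = 136 km × (2807 − 2784)/2784 = 1.12 km.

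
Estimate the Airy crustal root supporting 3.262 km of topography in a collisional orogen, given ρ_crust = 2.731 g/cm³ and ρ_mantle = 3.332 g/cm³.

In Airy isostatic equilibrium: the weight of the topography is balanced by the buoyancy of the root, ρ_c h = (ρ_m − ρ_c) r.
r = h · ρ_c / (ρ_m − ρ_c) = 3.262 km × 2.731 / (3.332 − 2.731) = 14.8 km.

14.8 km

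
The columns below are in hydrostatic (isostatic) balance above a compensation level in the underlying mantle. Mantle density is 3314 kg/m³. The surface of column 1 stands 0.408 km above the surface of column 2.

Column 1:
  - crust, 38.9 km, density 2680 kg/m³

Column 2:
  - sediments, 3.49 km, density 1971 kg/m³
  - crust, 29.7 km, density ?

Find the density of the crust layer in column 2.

2690 kg/m³

Take the compensation level at the base of the deeper column (depth z_c below the surface of column 1) and equate Σ ρ_i t_i down to z_c; mantle fills any gap and the z_c terms cancel.
Column 1: 38.9×2680 + (z_c − 38.9)×3314
Column 2: 0.408×0 + 3.49×1971 + 29.7×ρ + (z_c − 0.408 − 33.19)×3314
The z_c×3314 term appears on both sides and cancels. Collect the known terms of each column as K = Σ(ρt)_known − 3314 × (depth of known layers): K_1 = 104252 − 3314×38.9 = −24662.6; K_2 = 6878.79 − 3314×(0.408 + 33.19) = −104464.982.
Balance: K_1 = K_2 + 29.7×ρ, so ρ = (K_1 − K_2)/29.7 = 79802.4/29.7 = 2690 kg/m³.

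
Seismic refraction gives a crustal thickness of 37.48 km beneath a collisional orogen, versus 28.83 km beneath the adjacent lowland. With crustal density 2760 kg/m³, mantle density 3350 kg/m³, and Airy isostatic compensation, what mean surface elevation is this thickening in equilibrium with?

1.52 km

Excess crust Δ = 37.48 km − 28.83 km = 8.65 km, split between elevation h and root r with h + r = Δ.
Airy balance ρ_c h = (ρ_m − ρ_c) r gives r = h ρ_c/(ρ_m − ρ_c), so h (1 + ρ_c/(ρ_m − ρ_c)) = Δ, i.e. h = Δ (ρ_m − ρ_c)/ρ_m.
h = 8.65 km × 590/3350 = 1.52 km.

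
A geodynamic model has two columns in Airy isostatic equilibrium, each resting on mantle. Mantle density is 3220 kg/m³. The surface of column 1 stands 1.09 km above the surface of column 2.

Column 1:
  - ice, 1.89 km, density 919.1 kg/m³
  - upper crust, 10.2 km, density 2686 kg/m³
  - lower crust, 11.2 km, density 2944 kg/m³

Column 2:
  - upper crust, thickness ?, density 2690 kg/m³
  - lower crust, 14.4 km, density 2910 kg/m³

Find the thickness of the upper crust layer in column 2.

Take the compensation level at the base of the deeper column (depth z_c below the surface of column 1) and equate Σ ρ_i t_i down to z_c; mantle fills any gap and the z_c terms cancel.
Column 1: 1.89×919.1 + 10.2×2686 + 11.2×2944 + (z_c − 23.29)×3220
Column 2: 1.09×0 + x×2690 + 14.4×2910 + (z_c − 1.09 − 14.4 − x)×3220
The z_c×3220 term appears on both sides and cancels. Collect the known terms of each column as K = Σ(ρt)_known − 3220 × (depth of known layers): K_1 = 62107.099 − 3220×23.29 = −12886.701; K_2 = 41904 − 3220×(1.09 + 14.4) = −7973.8.
Balance: K_1 = K_2 − x×(3220 − 2690), so x = (K_2 − K_1)/(3220 − 2690) = 4912.9/530 = 9.27 km.

9.27 km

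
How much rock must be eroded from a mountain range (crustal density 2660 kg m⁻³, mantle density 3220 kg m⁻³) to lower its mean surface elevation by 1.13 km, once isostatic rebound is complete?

Net drop Δ = e − u = e − e ρ_c/ρ_m = e (ρ_m − ρ_c)/ρ_m.
e = Δ ρ_m/(ρ_m − ρ_c) = 1.13 km × 3220/560 = 6.5 km.

6.5 km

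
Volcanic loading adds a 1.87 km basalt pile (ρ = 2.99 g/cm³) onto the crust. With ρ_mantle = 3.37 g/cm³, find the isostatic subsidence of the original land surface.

1.66 km

Subaerial loading: s = t ρ_load / ρ_m.
s = 1.87 km × 2.99/3.37 = 1.66 km.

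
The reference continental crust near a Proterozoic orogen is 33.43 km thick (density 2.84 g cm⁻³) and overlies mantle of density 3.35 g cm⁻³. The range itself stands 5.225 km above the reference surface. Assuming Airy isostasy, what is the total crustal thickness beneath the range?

67.8 km

Root depth r = h ρ_c / (ρ_m − ρ_c) = 5.225 km × 2.84 / 0.51 = 29.1 km.
Total thickness = T + h + r = 33.43 km + 5.225 km + 29.1 km = 67.8 km.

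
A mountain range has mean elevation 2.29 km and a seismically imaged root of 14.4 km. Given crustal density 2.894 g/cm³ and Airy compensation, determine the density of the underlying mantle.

Airy balance: ρ_c h = (ρ_m − ρ_c) r → ρ_m = ρ_c (1 + h/r).
ρ_m = 2.894 × (1 + 2.29 km/14.4 km) = 3.35 g/cm³.

3.35 g/cm³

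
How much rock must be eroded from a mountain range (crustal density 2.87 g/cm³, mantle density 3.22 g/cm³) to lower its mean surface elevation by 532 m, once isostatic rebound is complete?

Net drop Δ = e − u = e − e ρ_c/ρ_m = e (ρ_m − ρ_c)/ρ_m.
e = Δ ρ_m/(ρ_m − ρ_c) = 532 m × 3.22/0.35 = 4890 m.

4890 m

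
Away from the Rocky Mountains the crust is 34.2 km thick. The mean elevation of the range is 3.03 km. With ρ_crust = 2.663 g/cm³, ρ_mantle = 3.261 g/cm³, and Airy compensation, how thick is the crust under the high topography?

Root depth r = h ρ_c / (ρ_m − ρ_c) = 3.03 km × 2.663 / 0.598 = 13.49 km.
Total thickness = T + h + r = 34.2 km + 3.03 km + 13.49 km = 50.7 km.

50.7 km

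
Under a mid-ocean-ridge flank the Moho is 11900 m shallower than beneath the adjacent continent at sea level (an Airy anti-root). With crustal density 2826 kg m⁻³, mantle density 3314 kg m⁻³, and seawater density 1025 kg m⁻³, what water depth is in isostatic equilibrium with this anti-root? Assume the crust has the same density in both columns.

3220 m

Replacing a thickness d of crust by seawater at the top must be balanced by replacing crust with mantle at the base: d (ρ_c − ρ_w) = a (ρ_m − ρ_c).
d = a (ρ_m − ρ_c)/(ρ_c − ρ_w) = 11900 m × 488/1801 = 3220 m.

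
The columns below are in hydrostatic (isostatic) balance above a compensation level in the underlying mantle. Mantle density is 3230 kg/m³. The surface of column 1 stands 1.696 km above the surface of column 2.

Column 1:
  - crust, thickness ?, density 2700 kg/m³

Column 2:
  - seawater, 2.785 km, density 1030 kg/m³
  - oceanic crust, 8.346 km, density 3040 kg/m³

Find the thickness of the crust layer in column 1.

Take the compensation level at the base of the deeper column (depth z_c below the surface of column 1) and equate Σ ρ_i t_i down to z_c; mantle fills any gap and the z_c terms cancel.
Column 1: x×2700 + (z_c − 0 − x)×3230
Column 2: 1.696×0 + 2.785×1030 + 8.346×3040 + (z_c − 1.696 − 11.131)×3230
The z_c×3230 term appears on both sides and cancels. Collect the known terms of each column as K = Σ(ρt)_known − 3230 × (depth of known layers): K_1 = 0 − 3230×0 = 0; K_2 = 28240.39 − 3230×(1.696 + 11.131) = −13190.82.
Balance: K_1 − x×(3230 − 2700) = K_2, so x = (K_1 − K_2)/(3230 − 2700) = 13190.8/530 = 24.9 km.

24.9 km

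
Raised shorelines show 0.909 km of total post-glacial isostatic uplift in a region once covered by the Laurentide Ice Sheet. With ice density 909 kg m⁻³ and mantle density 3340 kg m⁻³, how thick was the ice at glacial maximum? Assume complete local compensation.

u = t ρ_ice/ρ_m → t = u ρ_m/ρ_ice = 0.909 km × 3340/909 = 3.34 km.

3.34 km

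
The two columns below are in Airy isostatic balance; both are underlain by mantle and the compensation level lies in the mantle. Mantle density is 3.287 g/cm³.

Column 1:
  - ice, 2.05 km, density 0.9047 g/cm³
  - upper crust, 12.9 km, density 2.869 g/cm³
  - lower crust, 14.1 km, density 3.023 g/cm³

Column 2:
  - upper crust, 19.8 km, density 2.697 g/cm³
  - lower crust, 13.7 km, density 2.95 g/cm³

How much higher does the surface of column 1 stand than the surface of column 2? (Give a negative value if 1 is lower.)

For any compensation level in the mantle, the mantle terms cancel and isostasy reduces to e = (Σt_1 − Σt_2) − (Σ(ρt)_1 − Σ(ρt)_2) / ρ_m.
Σt_1 = 29.05 km; Σt_2 = 33.5 km; Σ(ρt)_1 = 81.489035; Σ(ρt)_2 = 93.8156 (in km·g/cm³).
e = (29.05 − 33.5) − (81.489035 − 93.8156) / 3.287 = −0.7 km.

−0.7 km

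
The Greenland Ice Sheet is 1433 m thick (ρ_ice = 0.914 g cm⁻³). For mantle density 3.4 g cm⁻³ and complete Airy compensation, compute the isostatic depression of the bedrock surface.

Isostatic balance requires: the ice load ρ_ice t is balanced by mantle displaced below, ρ_m s.
s = t ρ_ice / ρ_m = 1433 m × 0.914/3.4 = 385 m.

385 m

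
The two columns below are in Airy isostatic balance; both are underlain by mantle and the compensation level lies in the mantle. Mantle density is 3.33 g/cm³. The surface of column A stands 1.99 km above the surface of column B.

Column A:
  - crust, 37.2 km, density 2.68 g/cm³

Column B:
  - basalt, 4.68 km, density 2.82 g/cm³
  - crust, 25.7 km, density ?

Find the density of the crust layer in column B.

2.74 g/cm³

Take the compensation level at the base of the deeper column (depth z_c below the surface of column A) and equate Σ ρ_i t_i down to z_c; mantle fills any gap and the z_c terms cancel.
Column A: 37.2×2.68 + (z_c − 37.2)×3.33
Column B: 1.99×0 + 4.68×2.82 + 25.7×ρ + (z_c − 1.99 − 30.38)×3.33
The z_c×3.33 term appears on both sides and cancels. Collect the known terms of each column as K = Σ(ρt)_known − 3.33 × (depth of known layers): K_A = 99.696 − 3.33×37.2 = −24.18; K_B = 13.1976 − 3.33×(1.99 + 30.38) = −94.5945.
Balance: K_A = K_B + 25.7×ρ, so ρ = (K_A − K_B)/25.7 = 70.4145/25.7 = 2.74 g/cm³.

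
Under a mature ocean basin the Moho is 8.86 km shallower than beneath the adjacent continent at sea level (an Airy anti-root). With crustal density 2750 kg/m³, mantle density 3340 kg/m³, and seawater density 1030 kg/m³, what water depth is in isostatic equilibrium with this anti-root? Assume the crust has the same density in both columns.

3.04 km

Replacing a thickness d of crust by seawater at the top must be balanced by replacing crust with mantle at the base: d (ρ_c − ρ_w) = a (ρ_m − ρ_c).
d = a (ρ_m − ρ_c)/(ρ_c − ρ_w) = 8.86 km × 590/1720 = 3.04 km.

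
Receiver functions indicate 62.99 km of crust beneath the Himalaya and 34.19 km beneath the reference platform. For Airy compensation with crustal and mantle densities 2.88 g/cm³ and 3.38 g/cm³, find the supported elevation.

Excess crust Δ = 62.99 km − 34.19 km = 28.8 km, split between elevation h and root r with h + r = Δ.
Airy balance ρ_c h = (ρ_m − ρ_c) r gives r = h ρ_c/(ρ_m − ρ_c), so h (1 + ρ_c/(ρ_m − ρ_c)) = Δ, i.e. h = Δ (ρ_m − ρ_c)/ρ_m.
h = 28.8 km × 0.5/3.38 = 4.26 km.

4.26 km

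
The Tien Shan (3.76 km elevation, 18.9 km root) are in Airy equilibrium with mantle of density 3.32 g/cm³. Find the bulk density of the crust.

ρ_c h = (ρ_m − ρ_c) r → ρ_c (h + r) = ρ_m r → ρ_c = ρ_m r / (h + r).
ρ_c = 3.32 × 18.9 km / (3.76 km + 18.9 km) = 2.77 g/cm³.

2.77 g/cm³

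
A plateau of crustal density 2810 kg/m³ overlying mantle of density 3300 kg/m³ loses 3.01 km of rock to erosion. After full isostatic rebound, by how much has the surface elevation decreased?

0.447 km

Rebound u = e ρ_c/ρ_m = 3.01 km × 2810/3300 = 2.563 km.
Net surface drop = e − u = 3.01 km − 2.563 km = e (ρ_m − ρ_c)/ρ_m = 0.447 km.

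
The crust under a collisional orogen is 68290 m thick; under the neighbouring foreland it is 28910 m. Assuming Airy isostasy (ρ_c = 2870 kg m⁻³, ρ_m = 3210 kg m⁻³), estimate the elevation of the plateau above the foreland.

4170 m

Excess crust Δ = 68290 m − 28910 m = 39380 m, split between elevation h and root r with h + r = Δ.
Airy balance ρ_c h = (ρ_m − ρ_c) r gives r = h ρ_c/(ρ_m − ρ_c), so h (1 + ρ_c/(ρ_m − ρ_c)) = Δ, i.e. h = Δ (ρ_m − ρ_c)/ρ_m.
h = 39380 m × 340/3210 = 4170 m.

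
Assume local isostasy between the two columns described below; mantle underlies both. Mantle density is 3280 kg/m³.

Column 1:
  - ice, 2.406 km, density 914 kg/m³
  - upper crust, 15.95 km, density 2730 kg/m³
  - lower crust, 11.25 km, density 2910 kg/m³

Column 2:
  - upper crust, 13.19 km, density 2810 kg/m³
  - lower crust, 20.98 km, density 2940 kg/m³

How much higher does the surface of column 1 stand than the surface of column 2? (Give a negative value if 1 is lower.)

1.61 km

For any compensation level in the mantle, the mantle terms cancel and isostasy reduces to e = (Σt_1 − Σt_2) − (Σ(ρt)_1 − Σ(ρt)_2) / ρ_m.
Σt_1 = 29.606 km; Σt_2 = 34.17 km; Σ(ρt)_1 = 78480.084; Σ(ρt)_2 = 98745.1 (in km·kg/m³).
e = (29.606 − 34.17) − (78480.084 − 98745.1) / 3280 = 1.61 km.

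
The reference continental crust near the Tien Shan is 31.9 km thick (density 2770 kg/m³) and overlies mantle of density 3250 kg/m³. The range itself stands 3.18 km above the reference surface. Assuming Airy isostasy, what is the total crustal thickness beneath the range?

53.4 km

Root depth r = h ρ_c / (ρ_m − ρ_c) = 3.18 km × 2770 / 480 = 18.35 km.
Total thickness = T + h + r = 31.9 km + 3.18 km + 18.35 km = 53.4 km.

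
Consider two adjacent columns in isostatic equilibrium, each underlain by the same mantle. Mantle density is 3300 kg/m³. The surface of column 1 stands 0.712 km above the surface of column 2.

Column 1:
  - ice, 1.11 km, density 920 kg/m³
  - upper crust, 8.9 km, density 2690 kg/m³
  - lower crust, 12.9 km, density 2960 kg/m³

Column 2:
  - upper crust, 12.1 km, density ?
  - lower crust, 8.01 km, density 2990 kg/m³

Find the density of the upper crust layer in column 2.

2670 kg/m³

Take the compensation level at the base of the deeper column (depth z_c below the surface of column 1) and equate Σ ρ_i t_i down to z_c; mantle fills any gap and the z_c terms cancel.
Column 1: 1.11×920 + 8.9×2690 + 12.9×2960 + (z_c − 22.91)×3300
Column 2: 0.712×0 + 12.1×ρ + 8.01×2990 + (z_c − 0.712 − 20.11)×3300
The z_c×3300 term appears on both sides and cancels. Collect the known terms of each column as K = Σ(ρt)_known − 3300 × (depth of known layers): K_1 = 63146.2 − 3300×22.91 = −12456.8; K_2 = 23949.9 − 3300×(0.712 + 20.11) = −44762.7.
Balance: K_1 = K_2 + 12.1×ρ, so ρ = (K_1 − K_2)/12.1 = 32305.9/12.1 = 2670 kg/m³.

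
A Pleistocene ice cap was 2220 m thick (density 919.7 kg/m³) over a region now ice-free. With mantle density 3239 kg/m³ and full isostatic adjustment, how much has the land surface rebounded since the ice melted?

Removing the load lets mantle flow back in; uplift u satisfies ρ_ice t = ρ_m u.
u = t ρ_ice/ρ_m = 2220 m × 919.7/3239 = 630 m.

630 m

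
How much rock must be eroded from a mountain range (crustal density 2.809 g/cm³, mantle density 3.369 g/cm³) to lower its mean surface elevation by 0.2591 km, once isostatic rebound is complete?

Net drop Δ = e − u = e − e ρ_c/ρ_m = e (ρ_m − ρ_c)/ρ_m.
e = Δ ρ_m/(ρ_m − ρ_c) = 0.2591 km × 3.369/0.56 = 1.56 km.

1.56 km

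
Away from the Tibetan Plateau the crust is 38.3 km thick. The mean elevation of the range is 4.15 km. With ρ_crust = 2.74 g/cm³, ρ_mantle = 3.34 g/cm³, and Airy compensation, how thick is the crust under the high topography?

61.4 km

Root depth r = h ρ_c / (ρ_m − ρ_c) = 4.15 km × 2.74 / 0.6 = 18.95 km.
Total thickness = T + h + r = 38.3 km + 4.15 km + 18.95 km = 61.4 km.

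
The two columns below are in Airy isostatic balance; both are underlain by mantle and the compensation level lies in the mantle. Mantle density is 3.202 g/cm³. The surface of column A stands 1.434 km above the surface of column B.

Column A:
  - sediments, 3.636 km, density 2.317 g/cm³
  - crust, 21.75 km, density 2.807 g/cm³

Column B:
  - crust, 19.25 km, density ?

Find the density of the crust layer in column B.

2.83 g/cm³

Take the compensation level at the base of the deeper column (depth z_c below the surface of column A) and equate Σ ρ_i t_i down to z_c; mantle fills any gap and the z_c terms cancel.
Column A: 3.636×2.317 + 21.75×2.807 + (z_c − 25.386)×3.202
Column B: 1.434×0 + 19.25×ρ + (z_c − 1.434 − 19.25)×3.202
The z_c×3.202 term appears on both sides and cancels. Collect the known terms of each column as K = Σ(ρt)_known − 3.202 × (depth of known layers): K_A = 69.476862 − 3.202×25.386 = −11.80911; K_B = 0 − 3.202×(1.434 + 19.25) = −66.230168.
Balance: K_A = K_B + 19.25×ρ, so ρ = (K_A − K_B)/19.25 = 54.4211/19.25 = 2.83 g/cm³.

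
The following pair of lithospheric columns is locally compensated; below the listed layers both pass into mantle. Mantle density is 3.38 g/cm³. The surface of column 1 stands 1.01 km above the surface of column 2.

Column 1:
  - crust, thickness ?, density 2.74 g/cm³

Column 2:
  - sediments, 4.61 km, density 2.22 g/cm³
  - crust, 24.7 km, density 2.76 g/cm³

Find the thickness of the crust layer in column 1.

Take the compensation level at the base of the deeper column (depth z_c below the surface of column 1) and equate Σ ρ_i t_i down to z_c; mantle fills any gap and the z_c terms cancel.
Column 1: x×2.74 + (z_c − 0 − x)×3.38
Column 2: 1.01×0 + 4.61×2.22 + 24.7×2.76 + (z_c − 1.01 − 29.31)×3.38
The z_c×3.38 term appears on both sides and cancels. Collect the known terms of each column as K = Σ(ρt)_known − 3.38 × (depth of known layers): K_1 = 0 − 3.38×0 = 0; K_2 = 78.4062 − 3.38×(1.01 + 29.31) = −24.0754.
Balance: K_1 − x×(3.38 − 2.74) = K_2, so x = (K_1 − K_2)/(3.38 − 2.74) = 24.0754/0.64 = 37.6 km.

37.6 km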